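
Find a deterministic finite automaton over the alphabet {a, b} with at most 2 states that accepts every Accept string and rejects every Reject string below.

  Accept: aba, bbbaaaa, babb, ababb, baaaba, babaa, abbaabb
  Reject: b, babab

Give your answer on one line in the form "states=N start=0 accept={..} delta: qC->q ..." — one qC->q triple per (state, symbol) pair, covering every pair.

states=2 start=0 accept={0} delta: 0a->0 0b->1 1a->0 1b->0

Grow the machine one transition at a time. Run the examples from 0; the earliest place one falls off (shortest prefix, ties alphabetical) gets sent to the lowest-numbered state that keeps every Accept/Reject pair distinguishable — a pair clashes when both reach the same state with identical unread suffix — and to a fresh state only if none does.
a: 0a undefined. 0a->0: ok.
b: 0b undefined. 0b->0: no, aba/b meet in 0. Open state 1: 0b->1.
ba: 1a undefined. 1a->0: ok.
bb: 1b undefined. 1b->0: ok.
All examples now run through 2 states with every (state, symbol) defined. Accept strings end in {0}, Reject strings end in {1}; accept={0}.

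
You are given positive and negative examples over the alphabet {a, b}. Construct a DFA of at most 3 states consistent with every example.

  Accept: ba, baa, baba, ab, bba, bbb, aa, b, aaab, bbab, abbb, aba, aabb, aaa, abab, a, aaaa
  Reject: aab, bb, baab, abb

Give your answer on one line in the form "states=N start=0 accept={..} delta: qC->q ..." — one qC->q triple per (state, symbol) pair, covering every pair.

Grow the machine one transition at a time. Run the examples from 0; the earliest place one falls off (shortest prefix, ties alphabetical) gets sent to the lowest-numbered state that keeps every Accept/Reject pair distinguishable — a pair clashes when both reach the same state with identical unread suffix — and to a fresh state only if none does.
a: 0a undefined. 0a->0: no, ab/aab meet in 0 with "b" left. Open state 1: 0a->1.
b: 0b undefined. 0b->0: no, bbb/bb meet in 0. 0b->1: no, ab/bb meet in 1 with "b" left. Open state 2: 0b->2.
aa: 1a undefined. 1a->0: no, b/aab meet in 2. 1a->1: no, ab/aab meet in 1 with "b" left. 1a->2: ok.
ab: 1b undefined. 1b->0: no, aa/abb meet in 2. 1b->1: no, ab/abb meet in 1. 1b->2: ok.
ba: 2a undefined. 2a->0: no, ab/baab meet in 2. 2a->1: ok.
bb: 2b undefined. 2b->0: ok.
All examples now run through 3 states with every (state, symbol) defined. Accept strings end in {1,2}, Reject strings end in {0}; accept={1,2}.

states=3 start=0 accept={1,2} delta: 0a->1 0b->2 1a->2 1b->2 2a->1 2b->0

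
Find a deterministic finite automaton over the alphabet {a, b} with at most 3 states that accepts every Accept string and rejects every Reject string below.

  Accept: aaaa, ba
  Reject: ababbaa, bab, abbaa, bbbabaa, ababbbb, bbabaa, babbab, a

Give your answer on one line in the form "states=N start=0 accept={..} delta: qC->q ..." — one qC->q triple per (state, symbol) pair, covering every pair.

states=2 start=0 accept={0} delta: 0a->1 0b->1 1a->0 1b->1

Fold the examples into a partial DFA from state 0: repeatedly fix the first undefined (state, symbol) met by the shortest-then-alphabetical prefix, trying targets in increasing order and rejecting any under which an Accept and a Reject string meet in one state with the same remainder; add a state when all current targets are rejected. Accepting states are where Accept strings end.
a: 0a undefined. 0a->0: no, aaaa/a meet in 0. Open state 1: 0a->1.
b: 0b undefined. 0b->0: no, ba/a meet in 1. 0b->1: ok.
aa: 1a undefined. 1a->0: ok.
ab: 1b undefined. 1b->0: no, aaaa/bbabaa meet in 0. 1b->1: ok.
All examples now run through 2 states with every (state, symbol) defined. Accept strings end in {0}, Reject strings end in {1}; accept={0}.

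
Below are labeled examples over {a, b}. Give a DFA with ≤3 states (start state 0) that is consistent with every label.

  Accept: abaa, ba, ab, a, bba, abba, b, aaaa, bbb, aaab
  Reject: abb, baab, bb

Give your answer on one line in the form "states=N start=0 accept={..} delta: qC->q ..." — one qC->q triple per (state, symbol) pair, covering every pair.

Grow the machine one transition at a time. Run the examples from 0; the earliest place one falls off (shortest prefix, ties alphabetical) gets sent to the lowest-numbered state that keeps every Accept/Reject pair distinguishable — a pair clashes when both reach the same state with identical unread suffix — and to a fresh state only if none does.
a: 0a undefined. 0a->0: ok.
b: 0b undefined. 0b->0: no, abaa/abb meet in 0. Open state 1: 0b->1.
ba: 1a undefined. 1a->0: no, ab/baab meet in 1. 1a->1: ok.
bb: 1b undefined. 1b->0: no, a/abb meet in 0. 1b->1: no, abaa/abb meet in 1. Open state 2: 1b->2.
bba: 2a undefined. 2a->0: ok.
bbb: 2b undefined. 2b->0: ok.
All examples now run through 3 states with every (state, symbol) defined. Accept strings end in {0,1}, Reject strings end in {2}; accept={0,1}.

states=3 start=0 accept={0,1} delta: 0a->0 0b->1 1a->1 1b->2 2a->0 2b->0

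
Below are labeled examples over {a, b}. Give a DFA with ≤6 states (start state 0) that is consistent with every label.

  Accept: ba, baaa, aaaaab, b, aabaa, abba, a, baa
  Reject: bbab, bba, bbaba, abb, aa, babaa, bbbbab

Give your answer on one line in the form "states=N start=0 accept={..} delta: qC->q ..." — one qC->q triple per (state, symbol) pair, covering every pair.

states=6 start=0 accept={1,2,3} delta: 0a->1 0b->2 1a->0 1b->3 2a->2 2b->3 3a->5 3b->4 4a->1 4b->3 5a->0 5b->5

Fold the examples into a partial DFA from state 0: repeatedly fix the first undefined (state, symbol) met by the shortest-then-alphabetical prefix, trying targets in increasing order and rejecting any under which an Accept and a Reject string meet in one state with the same remainder; add a state when all current targets are rejected. Accepting states are where Accept strings end.
a: 0a undefined. 0a->0: no, abba/bba meet in 0 with "bba" left. Open state 1: 0a->1.
b: 0b undefined. 0b->0: no, ba/bba meet in 1. 0b->1: no, ba/aa meet in 1 with "a" left. Open state 2: 0b->2.
aa: 1a undefined. 1a->0: ok.
ab: 1b undefined. 1b->0: no, aaaaab/aa meet in 0. 1b->1: no, aaaaab/abb meet in 1. 1b->2: no, abba/bba meet in 2 with "ba" left. Open state 3: 1b->3.
ba: 2a undefined. 2a->0: no, ba/aa meet in 0. 2a->1: no, aabaa/aa meet in 0. 2a->2: ok.
bb: 2b undefined. 2b->0: no, aaaaab/bbab meet in 3. 2b->1: no, ba/bbab meet in 2. 2b->2: no, ba/bbab meet in 2. 2b->3: ok.
abb: 3b undefined. 3b->0: no, aaaaab/bbbbab meet in 3. 3b->1: no, abba/aa meet in 0. 3b->2: no, ba/abb meet in 2. 3b->3: no, aaaaab/abb meet in 3. Open state 4: 3b->4.
bba: 3a undefined. 3a->0: no, ba/bbab meet in 2. 3a->1: no, aaaaab/bbab meet in 3. 3a->2: no, ba/bba meet in 2. 3a->3: no, aaaaab/bba meet in 3. 3a->4: no, abba/babaa meet in 4 with "a" left. Open state 5: 3a->5.
abba: 4a undefined. 4a->0: no, abba/aa meet in 0. 4a->1: ok.
bbab: 5b undefined. 5b->0: no, abba/bbaba meet in 1. 5b->1: no, abba/bbab meet in 1. 5b->2: no, ba/bbab meet in 2. 5b->3: no, aaaaab/bbab meet in 3. 5b->4: no, abba/bbaba meet in 1. 5b->5: ok.
bbbb: 4b undefined. 4b->0: no, aaaaab/bbbbab meet in 3. 4b->1: no, ba/bbbbab meet in 2. 4b->2: no, aaaaab/bbbbab meet in 3. 4b->3: ok.
babaa: 5a undefined. 5a->0: ok.
All examples now run through 6 states with every (state, symbol) defined. Accept strings end in {1,2,3}, Reject strings end in {0,4,5}; accept={1,2,3}.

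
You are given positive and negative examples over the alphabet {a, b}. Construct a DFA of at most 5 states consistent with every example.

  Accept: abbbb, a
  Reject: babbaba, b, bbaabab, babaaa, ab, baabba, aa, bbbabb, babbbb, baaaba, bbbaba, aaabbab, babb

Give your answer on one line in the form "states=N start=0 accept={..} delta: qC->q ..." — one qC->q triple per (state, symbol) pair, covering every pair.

states=4 start=0 accept={1} delta: 0a->1 0b->2 1a->0 1b->0 2a->0 2b->3 3a->0 3b->1

Grow the machine one transition at a time. Run the examples from 0; the earliest place one falls off (shortest prefix, ties alphabetical) gets sent to the lowest-numbered state that keeps every Accept/Reject pair distinguishable — a pair clashes when both reach the same state with identical unread suffix — and to a fresh state only if none does.
a: 0a undefined. 0a->0: no, a/aa meet in 0. Open state 1: 0a->1.
b: 0b undefined. 0b->0: no, abbbb/babbbb meet in 1 with "bbbb" left. 0b->1: no, a/b meet in 1. Open state 2: 0b->2.
aa: 1a undefined. 1a->0: ok.
ab: 1b undefined. 1b->0: ok.
ba: 2a undefined. 2a->0: ok.
bb: 2b undefined. 2b->0: no, abbbb/b meet in 2. 2b->1: no, abbbb/babbaba meet in 0. 2b->2: no, abbbb/b meet in 2. Open state 3: 2b->3.
bba: 3a undefined. 3a->0: ok.
bbb: 3b undefined. 3b->0: no, abbbb/babbaba meet in 0. 3b->1: ok.
All examples now run through 4 states with every (state, symbol) defined. Accept strings end in {1}, Reject strings end in {0,2,3}; accept={1}.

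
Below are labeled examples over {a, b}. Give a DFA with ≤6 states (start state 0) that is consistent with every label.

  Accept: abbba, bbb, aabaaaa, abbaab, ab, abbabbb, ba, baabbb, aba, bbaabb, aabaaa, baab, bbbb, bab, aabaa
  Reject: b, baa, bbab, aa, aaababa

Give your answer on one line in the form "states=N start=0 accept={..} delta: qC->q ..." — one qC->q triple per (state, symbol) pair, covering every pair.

states=6 start=0 accept={0,3,4,5} delta: 0a->1 0b->2 1a->1 1b->3 2a->4 2b->3 3a->5 3b->3 4a->1 4b->0 5a->3 5b->1

Grow the machine one transition at a time. Run the examples from 0; the earliest place one falls off (shortest prefix, ties alphabetical) gets sent to the lowest-numbered state that keeps every Accept/Reject pair distinguishable — a pair clashes when both reach the same state with identical unread suffix — and to a fresh state only if none does.
a: 0a undefined. 0a->0: no, ab/b meet in 0 with "b" left. Open state 1: 0a->1.
b: 0b undefined. 0b->0: no, bbb/b meet in 0. 0b->1: no, ba/aa meet in 1 with "a" left. Open state 2: 0b->2.
aa: 1a undefined. 1a->0: no, aabaa/baa meet in 2 with "aa" left. 1a->1: ok.
ab: 1b undefined. 1b->0: no, aabaaaa/aa meet in 1. 1b->1: no, abbba/aa meet in 1. 1b->2: no, ab/b meet in 2. Open state 3: 1b->3.
ba: 2a undefined. 2a->0: no, bab/b meet in 2. 2a->1: no, ba/baa meet in 1. 2a->2: no, ba/b meet in 2. 2a->3: no, aba/baa meet in 3 with "a" left. Open state 4: 2a->4.
bb: 2b undefined. 2b->0: no, bbb/b meet in 2. 2b->1: no, bbb/bbab meet in 3. 2b->2: no, bbb/b meet in 2. 2b->3: ok.
aba: 3a undefined. 3a->0: no, aabaaaa/aa meet in 1. 3a->1: no, aabaaaa/aa meet in 1. 3a->2: no, ab/bbab meet in 3. 3a->3: no, bbb/bbab meet in 3 with "b" left. 3a->4: no, bab/bbab meet in 4 with "b" left. Open state 5: 3a->5.
abb: 3b undefined. 3b->0: no, abbabbb/b meet in 2. 3b->1: no, bbb/aa meet in 1. 3b->2: no, bbb/b meet in 2. 3b->3: ok.
baa: 4a undefined. 4a->0: no, baab/b meet in 2. 4a->1: ok.
bab: 4b undefined. 4b->0: ok.
bbaa: 5a undefined. 5a->0: no, aabaaaa/baa meet in 1. 5a->1: no, aabaaaa/baa meet in 1. 5a->2: no, aabaaaa/baa meet in 1. 5a->3: ok.
bbab: 5b undefined. 5b->0: no, bab/bbab meet in 0. 5b->1: ok.
All examples now run through 6 states with every (state, symbol) defined. Accept strings end in {0,3,4,5}, Reject strings end in {1,2}; accept={0,3,4,5}.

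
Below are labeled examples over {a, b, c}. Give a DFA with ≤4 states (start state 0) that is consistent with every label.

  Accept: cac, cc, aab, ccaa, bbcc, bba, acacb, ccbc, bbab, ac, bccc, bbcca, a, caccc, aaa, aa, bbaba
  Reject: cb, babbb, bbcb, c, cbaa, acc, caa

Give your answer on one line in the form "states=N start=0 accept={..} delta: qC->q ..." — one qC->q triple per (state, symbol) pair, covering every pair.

Grow the machine one transition at a time. Run the examples from 0; the earliest place one falls off (shortest prefix, ties alphabetical) gets sent to the lowest-numbered state that keeps every Accept/Reject pair distinguishable — a pair clashes when both reach the same state with identical unread suffix — and to a fresh state only if none does.
a: 0a undefined. 0a->0: no, cc/acc meet in 0 with "cc" left. Open state 1: 0a->1.
b: 0b undefined. 0b->0: ok.
c: 0c undefined. 0c->0: no, cc/cb meet in 0. 0c->1: no, bba/c meet in 1. Open state 2: 0c->2.
aa: 1a undefined. 1a->0: ok.
ac: 1c undefined. 1c->0: ok.
ca: 2a undefined. 2a->0: no, cac/c meet in 2. 2a->1: no, cac/caa meet in 0. 2a->2: ok.
cb: 2b undefined. 2b->0: no, aab/cb meet in 0. 2b->1: no, bba/cb meet in 1. 2b->2: ok.
cc: 2c undefined. 2c->0: no, ccbc/cb meet in 2. 2c->1: no, caccc/cb meet in 2. 2c->2: no, cac/cb meet in 2. Open state 3: 2c->3.
bab: 1b undefined. 1b->0: no, aab/babbb meet in 0. 1b->1: no, bba/babbb meet in 1. 1b->2: no, bbab/cb meet in 2. 1b->3: ok.
cca: 3a undefined. 3a->0: ok.
ccb: 3b undefined. 3b->0: no, aab/babbb meet in 0. 3b->1: no, cac/babbb meet in 3. 3b->2: ok.
bccc: 3c undefined. 3c->0: no, caccc/cb meet in 2. 3c->1: ok.
All examples now run through 4 states with every (state, symbol) defined. Accept strings end in {0,1,3}, Reject strings end in {2}; accept={0,1,3}.

states=4 start=0 accept={0,1,3} delta: 0a->1 0b->0 0c->2 1a->0 1b->3 1c->0 2a->2 2b->2 2c->3 3a->0 3b->2 3c->1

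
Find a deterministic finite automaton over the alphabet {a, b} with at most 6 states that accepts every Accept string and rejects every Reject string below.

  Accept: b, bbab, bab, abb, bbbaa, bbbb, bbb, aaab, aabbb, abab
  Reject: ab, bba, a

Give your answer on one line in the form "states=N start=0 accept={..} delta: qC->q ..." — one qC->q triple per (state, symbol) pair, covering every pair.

states=5 start=0 accept={2,4} delta: 0a->1 0b->2 1a->2 1b->3 2a->0 2b->3 3a->0 3b->4 4a->1 4b->2

Fold the examples into a partial DFA from state 0: repeatedly fix the first undefined (state, symbol) met by the shortest-then-alphabetical prefix, trying targets in increasing order and rejecting any under which an Accept and a Reject string meet in one state with the same remainder; add a state when all current targets are rejected. Accepting states are where Accept strings end.
a: 0a undefined. 0a->0: no, b/ab meet in 0 with "b" left. Open state 1: 0a->1.
b: 0b undefined. 0b->0: no, bbab/ab meet in 1 with "b" left. 0b->1: no, b/a meet in 1. Open state 2: 0b->2.
aa: 1a undefined. 1a->0: no, aaab/ab meet in 1 with "b" left. 1a->1: no, aaab/ab meet in 1 with "b" left. 1a->2: ok.
ab: 1b undefined. 1b->0: no, abab/ab meet in 0. 1b->1: no, abb/ab meet in 1. 1b->2: no, b/ab meet in 2. Open state 3: 1b->3.
ba: 2a undefined. 2a->0: ok.
bb: 2b undefined. 2b->0: no, bbab/ab meet in 3. 2b->1: no, b/bba meet in 2. 2b->2: no, bbbaa/a meet in 1. 2b->3: ok.
aba: 3a undefined. 3a->0: ok.
abb: 3b undefined. 3b->0: no, abb/bba meet in 0. 3b->1: no, abb/a meet in 1. 3b->2: no, bbbaa/a meet in 1. 3b->3: no, abb/ab meet in 3. Open state 4: 3b->4.
bbba: 4a undefined. 4a->0: no, bbbaa/a meet in 1. 4a->1: ok.
bbbb: 4b undefined. 4b->0: no, bbbb/bba meet in 0. 4b->1: no, bbbb/a meet in 1. 4b->2: ok.
All examples now run through 5 states with every (state, symbol) defined. Accept strings end in {2,4}, Reject strings end in {0,1,3}; accept={2,4}.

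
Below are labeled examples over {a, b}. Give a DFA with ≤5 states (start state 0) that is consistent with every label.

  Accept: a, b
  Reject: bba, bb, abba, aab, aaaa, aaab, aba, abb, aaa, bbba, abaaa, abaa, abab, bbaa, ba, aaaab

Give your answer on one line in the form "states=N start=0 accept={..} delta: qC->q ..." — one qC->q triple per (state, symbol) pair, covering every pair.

Fold the examples into a partial DFA from state 0: repeatedly fix the first undefined (state, symbol) met by the shortest-then-alphabetical prefix, trying targets in increasing order and rejecting any under which an Accept and a Reject string meet in one state with the same remainder; add a state when all current targets are rejected. Accepting states are where Accept strings end.
a: 0a undefined. 0a->0: no, a/aaaa meet in 0. Open state 1: 0a->1.
b: 0b undefined. 0b->0: no, a/bba meet in 1. 0b->1: ok.
aa: 1a undefined. 1a->0: no, a/aab meet in 1. 1a->1: no, a/aaaa meet in 1. Open state 2: 1a->2.
ab: 1b undefined. 1b->0: no, a/bba meet in 1. 1b->1: no, a/bb meet in 1. 1b->2: ok.
aaa: 2a undefined. 2a->0: no, a/aaaa meet in 1. 2a->1: no, a/bba meet in 1. 2a->2: ok.
aab: 2b undefined. 2b->0: no, a/abba meet in 1. 2b->1: no, a/aab meet in 1. 2b->2: ok.
All examples now run through 3 states with every (state, symbol) defined. Accept strings end in {1}, Reject strings end in {2}; accept={1}.

states=3 start=0 accept={1} delta: 0a->1 0b->1 1a->2 1b->2 2a->2 2b->2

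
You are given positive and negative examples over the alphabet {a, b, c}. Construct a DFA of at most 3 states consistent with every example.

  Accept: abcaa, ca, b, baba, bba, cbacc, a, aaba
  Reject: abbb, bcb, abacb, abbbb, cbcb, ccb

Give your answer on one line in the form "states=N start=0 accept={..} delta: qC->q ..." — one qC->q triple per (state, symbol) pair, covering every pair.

Grow the machine one transition at a time. Run the examples from 0; the earliest place one falls off (shortest prefix, ties alphabetical) gets sent to the lowest-numbered state that keeps every Accept/Reject pair distinguishable — a pair clashes when both reach the same state with identical unread suffix — and to a fresh state only if none does.
a: 0a undefined. 0a->0: ok.
b: 0b undefined. 0b->0: no, b/abbb meet in 0. Open state 1: 0b->1.
c: 0c undefined. 0c->0: no, b/ccb meet in 1. 0c->1: ok.
ba: 1a undefined. 1a->0: ok.
bb: 1b undefined. 1b->0: no, ca/abacb meet in 0. 1b->1: no, b/abbb meet in 1. Open state 2: 1b->2.
bc: 1c undefined. 1c->0: no, b/bcb meet in 1. 1c->1: ok.
bba: 2a undefined. 2a->0: ok.
cbc: 2c undefined. 2c->0: no, b/cbcb meet in 1. 2c->1: ok.
abbb: 2b undefined. 2b->0: no, abcaa/abbb meet in 0. 2b->1: no, b/abbb meet in 1. 2b->2: ok.
All examples now run through 3 states with every (state, symbol) defined. Accept strings end in {0,1}, Reject strings end in {2}; accept={0,1}.

states=3 start=0 accept={0,1} delta: 0a->0 0b->1 0c->1 1a->0 1b->2 1c->1 2a->0 2b->2 2c->1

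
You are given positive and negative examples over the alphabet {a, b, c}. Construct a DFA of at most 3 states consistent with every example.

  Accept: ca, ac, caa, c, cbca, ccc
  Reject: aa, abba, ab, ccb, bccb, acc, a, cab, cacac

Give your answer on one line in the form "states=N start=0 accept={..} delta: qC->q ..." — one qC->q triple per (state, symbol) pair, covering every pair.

Grow the machine one transition at a time. Run the examples from 0; the earliest place one falls off (shortest prefix, ties alphabetical) gets sent to the lowest-numbered state that keeps every Accept/Reject pair distinguishable — a pair clashes when both reach the same state with identical unread suffix — and to a fresh state only if none does.
a: 0a undefined. 0a->0: ok.
b: 0b undefined. 0b->0: ok.
c: 0c undefined. 0c->0: no, ca/aa meet in 0. Open state 1: 0c->1.
ca: 1a undefined. 1a->0: no, ca/aa meet in 0. 1a->1: ok.
cb: 1b undefined. 1b->0: ok.
cc: 1c undefined. 1c->0: no, ca/cacac meet in 1. 1c->1: no, ca/acc meet in 1. Open state 2: 1c->2.
ccb: 2b undefined. 2b->0: ok.
ccc: 2c undefined. 2c->0: no, ccc/aa meet in 0. 2c->1: ok.
caca: 2a undefined. 2a->0: no, ca/cacac meet in 1. 2a->1: ok.
All examples now run through 3 states with every (state, symbol) defined. Accept strings end in {1}, Reject strings end in {0,2}; accept={1}.

states=3 start=0 accept={1} delta: 0a->0 0b->0 0c->1 1a->1 1b->0 1c->2 2a->1 2b->0 2c->1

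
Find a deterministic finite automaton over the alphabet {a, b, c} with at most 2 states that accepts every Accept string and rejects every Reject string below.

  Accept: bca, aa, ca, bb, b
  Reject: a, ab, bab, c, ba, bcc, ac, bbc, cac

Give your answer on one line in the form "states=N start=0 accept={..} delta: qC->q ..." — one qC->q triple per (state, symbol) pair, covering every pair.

Fold the examples into a partial DFA from state 0: repeatedly fix the first undefined (state, symbol) met by the shortest-then-alphabetical prefix, trying targets in increasing order and rejecting any under which an Accept and a Reject string meet in one state with the same remainder; add a state when all current targets are rejected. Accepting states are where Accept strings end.
a: 0a undefined. 0a->0: no, aa/a meet in 0. Open state 1: 0a->1.
b: 0b undefined. 0b->0: ok.
c: 0c undefined. 0c->0: no, bca/a meet in 1. 0c->1: ok.
aa: 1a undefined. 1a->0: ok.
ab: 1b undefined. 1b->0: no, bca/ab meet in 0. 1b->1: ok.
ac: 1c undefined. 1c->0: no, bca/bcc meet in 0. 1c->1: ok.
All examples now run through 2 states with every (state, symbol) defined. Accept strings end in {0}, Reject strings end in {1}; accept={0}.

states=2 start=0 accept={0} delta: 0a->1 0b->0 0c->1 1a->0 1b->1 1c->1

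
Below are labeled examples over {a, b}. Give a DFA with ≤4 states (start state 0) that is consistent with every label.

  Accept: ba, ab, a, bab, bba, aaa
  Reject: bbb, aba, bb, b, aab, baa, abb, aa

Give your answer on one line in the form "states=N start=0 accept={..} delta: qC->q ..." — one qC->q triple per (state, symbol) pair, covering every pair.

states=3 start=0 accept={1,2} delta: 0a->1 0b->0 1a->0 1b->2 2a->0 2b->0

Grow the machine one transition at a time. Run the examples from 0; the earliest place one falls off (shortest prefix, ties alphabetical) gets sent to the lowest-numbered state that keeps every Accept/Reject pair distinguishable — a pair clashes when both reach the same state with identical unread suffix — and to a fresh state only if none does.
a: 0a undefined. 0a->0: no, ba/aba meet in 0 with "ba" left. Open state 1: 0a->1.
b: 0b undefined. 0b->0: ok.
aa: 1a undefined. 1a->0: ok.
ab: 1b undefined. 1b->0: no, ba/aba meet in 1. 1b->1: no, ba/abb meet in 1. Open state 2: 1b->2.
aba: 2a undefined. 2a->0: ok.
abb: 2b undefined. 2b->0: ok.
All examples now run through 3 states with every (state, symbol) defined. Accept strings end in {1,2}, Reject strings end in {0}; accept={1,2}.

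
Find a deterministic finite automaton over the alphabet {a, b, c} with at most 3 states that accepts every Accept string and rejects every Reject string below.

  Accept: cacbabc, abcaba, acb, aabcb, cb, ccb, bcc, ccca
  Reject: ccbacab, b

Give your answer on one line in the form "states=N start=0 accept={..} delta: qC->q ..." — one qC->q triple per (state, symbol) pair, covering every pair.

Grow the machine one transition at a time. Run the examples from 0; the earliest place one falls off (shortest prefix, ties alphabetical) gets sent to the lowest-numbered state that keeps every Accept/Reject pair distinguishable — a pair clashes when both reach the same state with identical unread suffix — and to a fresh state only if none does.
a: 0a undefined. 0a->0: ok.
b: 0b undefined. 0b->0: ok.
c: 0c undefined. 0c->0: no, cacbabc/ccbacab meet in 0. Open state 1: 0c->1.
ca: 1a undefined. 1a->0: no, abcaba/b meet in 0. 1a->1: ok.
cb: 1b undefined. 1b->0: no, abcaba/b meet in 0. 1b->1: ok.
cc: 1c undefined. 1c->0: no, cacbabc/ccbacab meet in 1. 1c->1: no, cacbabc/ccbacab meet in 1. Open state 2: 1c->2.
ccb: 2b undefined. 2b->0: no, cacbabc/ccbacab meet in 1. 2b->1: ok.
ccc: 2c undefined. 2c->0: no, ccca/b meet in 0. 2c->1: ok.
ccbaca: 2a undefined. 2a->0: ok.
All examples now run through 3 states with every (state, symbol) defined. Accept strings end in {1,2}, Reject strings end in {0}; accept={1,2}.

states=3 start=0 accept={1,2} delta: 0a->0 0b->0 0c->1 1a->1 1b->1 1c->2 2a->0 2b->1 2c->1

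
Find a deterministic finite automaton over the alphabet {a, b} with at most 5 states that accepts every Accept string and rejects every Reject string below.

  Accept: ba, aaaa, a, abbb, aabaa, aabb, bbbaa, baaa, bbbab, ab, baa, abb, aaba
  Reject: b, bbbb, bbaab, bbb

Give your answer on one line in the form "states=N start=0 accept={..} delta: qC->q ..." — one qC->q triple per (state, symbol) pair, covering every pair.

State merging on the prefix tree: take the shortest (then alphabetical) example prefix whose next move is undefined and point that move at state 0, else 1, else 2, ...; a target is out if some Accept/Reject pair would then sit in one state with the same input left (inseparable). If every existing state is out, open a new one.
a: 0a undefined. 0a->0: no, abbb/bbb meet in 0 with "bbb" left. Open state 1: 0a->1.
b: 0b undefined. 0b->0: ok.
aa: 1a undefined. 1a->0: no, aaaa/b meet in 0. 1a->1: no, bbbab/bbaab meet in 1 with "b" left. Open state 2: 1a->2.
ab: 1b undefined. 1b->0: no, abbb/b meet in 0. 1b->1: ok.
aaa: 2a undefined. 2a->0: no, baaa/b meet in 0. 2a->1: ok.
aab: 2b undefined. 2b->0: no, aabb/b meet in 0. 2b->1: no, ba/bbaab meet in 1. 2b->2: no, aaaa/bbaab meet in 2. Open state 3: 2b->3.
aaba: 3a undefined. 3a->0: no, aaba/b meet in 0. 3a->1: ok.
aabb: 3b undefined. 3b->0: no, aabb/b meet in 0. 3b->1: ok.
All examples now run through 4 states with every (state, symbol) defined. Accept strings end in {1,2}, Reject strings end in {0,3}; accept={1,2}.

states=4 start=0 accept={1,2} delta: 0a->1 0b->0 1a->2 1b->1 2a->1 2b->3 3a->1 3b->1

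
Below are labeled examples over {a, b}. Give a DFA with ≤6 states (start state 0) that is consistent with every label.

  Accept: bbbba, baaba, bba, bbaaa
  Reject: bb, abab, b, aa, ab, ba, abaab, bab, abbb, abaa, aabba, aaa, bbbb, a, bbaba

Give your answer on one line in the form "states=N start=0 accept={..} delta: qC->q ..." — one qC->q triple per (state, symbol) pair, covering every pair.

Grow the machine one transition at a time. Run the examples from 0; the earliest place one falls off (shortest prefix, ties alphabetical) gets sent to the lowest-numbered state that keeps every Accept/Reject pair distinguishable — a pair clashes when both reach the same state with identical unread suffix — and to a fresh state only if none does.
a: 0a undefined. 0a->0: no, bba/aabba meet in 0 with "bba" left. Open state 1: 0a->1.
b: 0b undefined. 0b->0: no, bbbba/ba meet in 1. 0b->1: ok.
aa: 1a undefined. 1a->0: no, baaba/aabba meet in 1 with "ba" left. 1a->1: ok.
ab: 1b undefined. 1b->0: no, bbbba/b meet in 1. 1b->1: no, bbbba/bb meet in 1. Open state 2: 1b->2.
aba: 2a undefined. 2a->0: no, bbaaa/abab meet in 1. 2a->1: no, baaba/b meet in 1. 2a->2: no, baaba/bb meet in 2. Open state 3: 2a->3.
abb: 2b undefined. 2b->0: no, bbbba/b meet in 1. 2b->1: ok.
abaa: 3a undefined. 3a->0: no, bbaaa/b meet in 1. 3a->1: no, bbaaa/b meet in 1. 3a->2: ok.
abab: 3b undefined. 3b->0: ok.
All examples now run through 4 states with every (state, symbol) defined. Accept strings end in {3}, Reject strings end in {0,1,2}; accept={3}.

states=4 start=0 accept={3} delta: 0a->1 0b->1 1a->1 1b->2 2a->3 2b->1 3a->2 3b->0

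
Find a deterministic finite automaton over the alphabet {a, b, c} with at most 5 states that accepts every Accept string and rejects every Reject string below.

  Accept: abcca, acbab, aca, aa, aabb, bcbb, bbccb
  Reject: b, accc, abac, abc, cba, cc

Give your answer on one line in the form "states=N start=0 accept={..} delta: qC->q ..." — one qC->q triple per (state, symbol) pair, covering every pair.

State merging on the prefix tree: take the shortest (then alphabetical) example prefix whose next move is undefined and point that move at state 0, else 1, else 2, ...; a target is out if some Accept/Reject pair would then sit in one state with the same input left (inseparable). If every existing state is out, open a new one.
a: 0a undefined. 0a->0: ok.
b: 0b undefined. 0b->0: no, aa/b meet in 0. Open state 1: 0b->1.
c: 0c undefined. 0c->0: no, aca/accc meet in 0. 0c->1: ok.
bb: 1b undefined. 1b->0: no, acbab/b meet in 1. 1b->1: no, aca/cba meet in 1 with "a" left. Open state 2: 1b->2.
bc: 1c undefined. 1c->0: no, aa/abc meet in 0. 1c->1: ok.
aba: 1a undefined. 1a->0: ok.
bbc: 2c undefined. 2c->0: ok.
cba: 2a undefined. 2a->0: no, abcca/cba meet in 0. 2a->1: ok.
bcbb: 2b undefined. 2b->0: ok.
All examples now run through 3 states with every (state, symbol) defined. Accept strings end in {0,2}, Reject strings end in {1}; accept={0,2}.

states=3 start=0 accept={0,2} delta: 0a->0 0b->1 0c->1 1a->0 1b->2 1c->1 2a->1 2b->0 2c->0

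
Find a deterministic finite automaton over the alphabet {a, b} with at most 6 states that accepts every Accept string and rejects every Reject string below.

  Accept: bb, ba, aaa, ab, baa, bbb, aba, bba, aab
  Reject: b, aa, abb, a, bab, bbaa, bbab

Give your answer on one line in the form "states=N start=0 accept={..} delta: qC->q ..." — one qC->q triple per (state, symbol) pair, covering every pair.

Fold the examples into a partial DFA from state 0: repeatedly fix the first undefined (state, symbol) met by the shortest-then-alphabetical prefix, trying targets in increasing order and rejecting any under which an Accept and a Reject string meet in one state with the same remainder; add a state when all current targets are rejected. Accepting states are where Accept strings end.
a: 0a undefined. 0a->0: no, bb/abb meet in 0 with "bb" left. Open state 1: 0a->1.
b: 0b undefined. 0b->0: no, bb/b meet in 0. 0b->1: no, ba/aa meet in 1 with "a" left. Open state 2: 0b->2.
aa: 1a undefined. 1a->0: no, aaa/a meet in 1. 1a->1: no, aaa/aa meet in 1. 1a->2: ok.
ab: 1b undefined. 1b->0: no, aba/a meet in 1. 1b->1: no, ab/abb meet in 1. 1b->2: no, bb/abb meet in 2 with "b" left. Open state 3: 1b->3.
ba: 2a undefined. 2a->0: no, baa/a meet in 1. 2a->1: no, ba/a meet in 1. 2a->2: no, bb/bab meet in 2 with "b" left. 2a->3: ok.
bb: 2b undefined. 2b->0: no, ba/bbab meet in 3. 2b->1: no, bb/a meet in 1. 2b->2: no, bb/b meet in 2. 2b->3: no, bbb/abb meet in 3 with "b" left. Open state 4: 2b->4.
aba: 3a undefined. 3a->0: ok.
abb: 3b undefined. 3b->0: no, baa/abb meet in 0. 3b->1: ok.
bba: 4a undefined. 4a->0: ok.
bbb: 4b undefined. 4b->0: ok.
All examples now run through 5 states with every (state, symbol) defined. Accept strings end in {0,3,4}, Reject strings end in {1,2}; accept={0,3,4}.

states=5 start=0 accept={0,3,4} delta: 0a->1 0b->2 1a->2 1b->3 2a->3 2b->4 3a->0 3b->1 4a->0 4b->0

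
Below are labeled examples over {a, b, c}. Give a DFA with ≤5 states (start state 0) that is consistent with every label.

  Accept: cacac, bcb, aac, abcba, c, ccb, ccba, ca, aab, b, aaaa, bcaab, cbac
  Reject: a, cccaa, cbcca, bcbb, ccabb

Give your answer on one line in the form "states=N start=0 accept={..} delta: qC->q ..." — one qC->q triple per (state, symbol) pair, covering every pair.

Grow the machine one transition at a time. Run the examples from 0; the earliest place one falls off (shortest prefix, ties alphabetical) gets sent to the lowest-numbered state that keeps every Accept/Reject pair distinguishable — a pair clashes when both reach the same state with identical unread suffix — and to a fresh state only if none does.
a: 0a undefined. 0a->0: no, aaaa/a meet in 0. Open state 1: 0a->1.
b: 0b undefined. 0b->0: ok.
c: 0c undefined. 0c->0: no, bcb/bcbb meet in 0. 0c->1: no, c/a meet in 1. Open state 2: 0c->2.
aa: 1a undefined. 1a->0: ok.
ab: 1b undefined. 1b->0: ok.
ca: 2a undefined. 2a->0: ok.
cb: 2b undefined. 2b->0: no, bcb/bcbb meet in 0. 2b->1: no, bcb/a meet in 1. 2b->2: no, cacac/bcbb meet in 2. Open state 3: 2b->3.
cc: 2c undefined. 2c->0: no, ccb/ccabb meet in 0. 2c->1: no, ccb/ccabb meet in 0. 2c->2: no, ca/ccabb meet in 0. 2c->3: no, ccb/bcbb meet in 3 with "b" left. Open state 4: 2c->4.
cba: 3a undefined. 3a->0: ok.
cbc: 3c undefined. 3c->0: no, abcba/cbcca meet in 0. 3c->1: ok.
cca: 4a undefined. 4a->0: no, abcba/ccabb meet in 0. 4a->1: no, abcba/ccabb meet in 0. 4a->2: ok.
ccb: 4b undefined. 4b->0: no, ccba/a meet in 1. 4b->1: no, ccb/a meet in 1. 4b->2: ok.
ccc: 4c undefined. 4c->0: no, abcba/cccaa meet in 0. 4c->1: ok.
bcbb: 3b undefined. 3b->0: no, abcba/bcbb meet in 0. 3b->1: ok.
cbcc: 1c undefined. 1c->0: ok.
All examples now run through 5 states with every (state, symbol) defined. Accept strings end in {0,2,3}, Reject strings end in {1}; accept={0,2,3}.

states=5 start=0 accept={0,2,3} delta: 0a->1 0b->0 0c->2 1a->0 1b->0 1c->0 2a->0 2b->3 2c->4 3a->0 3b->1 3c->1 4a->2 4b->2 4c->1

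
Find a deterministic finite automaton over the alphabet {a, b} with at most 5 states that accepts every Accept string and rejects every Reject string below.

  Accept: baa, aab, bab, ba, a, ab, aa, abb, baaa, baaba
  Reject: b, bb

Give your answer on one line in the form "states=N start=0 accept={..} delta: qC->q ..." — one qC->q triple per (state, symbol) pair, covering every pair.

Grow the machine one transition at a time. Run the examples from 0; the earliest place one falls off (shortest prefix, ties alphabetical) gets sent to the lowest-numbered state that keeps every Accept/Reject pair distinguishable — a pair clashes when both reach the same state with identical unread suffix — and to a fresh state only if none does.
a: 0a undefined. 0a->0: no, aab/b meet in 0 with "b" left. Open state 1: 0a->1.
b: 0b undefined. 0b->0: ok.
aa: 1a undefined. 1a->0: no, baa/b meet in 0. 1a->1: ok.
ab: 1b undefined. 1b->0: no, aab/b meet in 0. 1b->1: ok.
All examples now run through 2 states with every (state, symbol) defined. Accept strings end in {1}, Reject strings end in {0}; accept={1}.

states=2 start=0 accept={1} delta: 0a->1 0b->0 1a->1 1b->1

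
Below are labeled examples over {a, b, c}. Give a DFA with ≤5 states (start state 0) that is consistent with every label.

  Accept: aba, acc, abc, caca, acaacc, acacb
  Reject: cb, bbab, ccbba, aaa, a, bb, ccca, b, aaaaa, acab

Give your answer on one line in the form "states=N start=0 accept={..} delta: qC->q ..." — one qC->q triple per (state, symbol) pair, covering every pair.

states=4 start=0 accept={2,3} delta: 0a->0 0b->1 0c->1 1a->2 1b->0 1c->3 2a->0 2b->0 2c->3 3a->2 3b->2 3c->0

State merging on the prefix tree: take the shortest (then alphabetical) example prefix whose next move is undefined and point that move at state 0, else 1, else 2, ...; a target is out if some Accept/Reject pair would then sit in one state with the same input left (inseparable). If every existing state is out, open a new one.
a: 0a undefined. 0a->0: ok.
b: 0b undefined. 0b->0: no, aba/bbab meet in 0. Open state 1: 0b->1.
c: 0c undefined. 0c->0: no, acc/aaa meet in 0. 0c->1: ok.
bb: 1b undefined. 1b->0: ok.
ca: 1a undefined. 1a->0: no, aba/cb meet in 0. 1a->1: no, aba/bbab meet in 1. Open state 2: 1a->2.
cc: 1c undefined. 1c->0: no, aba/ccca meet in 2. 1c->1: no, aba/ccbba meet in 2. 1c->2: no, caca/ccca meet in 2 with "ca" left. Open state 3: 1c->3.
cac: 2c undefined. 2c->0: no, caca/cb meet in 0. 2c->1: no, acacb/cb meet in 0. 2c->2: no, acacb/acab meet in 2 with "b" left. 2c->3: ok.
ccb: 3b undefined. 3b->0: no, aba/ccbba meet in 2. 3b->1: no, acacb/bbab meet in 1. 3b->2: ok.
ccc: 3c undefined. 3c->0: ok.
acaa: 2a undefined. 2a->0: ok.
acab: 2b undefined. 2b->0: ok.
caca: 3a undefined. 3a->0: no, caca/cb meet in 0. 3a->1: no, caca/bbab meet in 1. 3a->2: ok.
All examples now run through 4 states with every (state, symbol) defined. Accept strings end in {2,3}, Reject strings end in {0,1}; accept={2,3}.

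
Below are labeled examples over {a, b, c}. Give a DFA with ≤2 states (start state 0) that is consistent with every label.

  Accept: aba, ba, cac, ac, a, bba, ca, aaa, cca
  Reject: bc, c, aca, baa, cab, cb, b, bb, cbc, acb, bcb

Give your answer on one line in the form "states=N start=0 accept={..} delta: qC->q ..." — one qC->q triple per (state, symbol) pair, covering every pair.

states=2 start=0 accept={1} delta: 0a->1 0b->0 0c->0 1a->0 1b->0 1c->1

Grow the machine one transition at a time. Run the examples from 0; the earliest place one falls off (shortest prefix, ties alphabetical) gets sent to the lowest-numbered state that keeps every Accept/Reject pair distinguishable — a pair clashes when both reach the same state with identical unread suffix — and to a fresh state only if none does.
a: 0a undefined. 0a->0: no, ac/c meet in 0 with "c" left. Open state 1: 0a->1.
b: 0b undefined. 0b->0: ok.
c: 0c undefined. 0c->0: ok.
aa: 1a undefined. 1a->0: ok.
ab: 1b undefined. 1b->0: ok.
ac: 1c undefined. 1c->0: no, aba/aca meet in 1. 1c->1: ok.
All examples now run through 2 states with every (state, symbol) defined. Accept strings end in {1}, Reject strings end in {0}; accept={1}.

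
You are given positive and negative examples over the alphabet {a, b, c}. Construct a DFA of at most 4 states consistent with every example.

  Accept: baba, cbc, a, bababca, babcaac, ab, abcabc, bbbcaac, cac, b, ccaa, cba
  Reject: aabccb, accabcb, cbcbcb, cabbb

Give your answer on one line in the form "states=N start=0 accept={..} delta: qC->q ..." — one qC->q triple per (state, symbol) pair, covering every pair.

Grow the machine one transition at a time. Run the examples from 0; the earliest place one falls off (shortest prefix, ties alphabetical) gets sent to the lowest-numbered state that keeps every Accept/Reject pair distinguishable — a pair clashes when both reach the same state with identical unread suffix — and to a fresh state only if none does.
a: 0a undefined. 0a->0: ok.
b: 0b undefined. 0b->0: ok.
c: 0c undefined. 0c->0: no, baba/aabccb meet in 0. Open state 1: 0c->1.
ca: 1a undefined. 1a->0: no, baba/cabbb meet in 0. 1a->1: ok.
cb: 1b undefined. 1b->0: no, baba/cbcbcb meet in 0. 1b->1: no, bababca/cabbb meet in 1. Open state 2: 1b->2.
cc: 1c undefined. 1c->0: no, baba/aabccb meet in 0. 1c->1: ok.
cba: 2a undefined. 2a->0: ok.
cbc: 2c undefined. 2c->0: no, baba/accabcb meet in 0. 2c->1: ok.
cabb: 2b undefined. 2b->0: no, baba/cabbb meet in 0. 2b->1: ok.
All examples now run through 3 states with every (state, symbol) defined. Accept strings end in {0,1}, Reject strings end in {2}; accept={0,1}.

states=3 start=0 accept={0,1} delta: 0a->0 0b->0 0c->1 1a->1 1b->2 1c->1 2a->0 2b->1 2c->1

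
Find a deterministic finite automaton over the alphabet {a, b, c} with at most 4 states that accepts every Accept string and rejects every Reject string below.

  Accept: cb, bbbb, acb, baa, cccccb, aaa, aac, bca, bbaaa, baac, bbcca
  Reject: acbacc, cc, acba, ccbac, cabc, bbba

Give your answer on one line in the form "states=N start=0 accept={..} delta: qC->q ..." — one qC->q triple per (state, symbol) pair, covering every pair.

states=4 start=0 accept={0,1,2} delta: 0a->0 0b->1 0c->1 1a->0 1b->2 1c->3 2a->3 2b->2 2c->0 3a->0 3b->2 3c->3

State merging on the prefix tree: take the shortest (then alphabetical) example prefix whose next move is undefined and point that move at state 0, else 1, else 2, ...; a target is out if some Accept/Reject pair would then sit in one state with the same input left (inseparable). If every existing state is out, open a new one.
a: 0a undefined. 0a->0: ok.
b: 0b undefined. 0b->0: no, bbbb/bbba meet in 0. Open state 1: 0b->1.
c: 0c undefined. 0c->0: no, aaa/cc meet in 0. 0c->1: ok.
ba: 1a undefined. 1a->0: ok.
bb: 1b undefined. 1b->0: no, cb/acba meet in 0. 1b->1: no, baa/acba meet in 0. Open state 2: 1b->2.
bc: 1c undefined. 1c->0: no, baa/cc meet in 0. 1c->1: no, aac/cc meet in 1. 1c->2: no, cb/cc meet in 2. Open state 3: 1c->3.
bba: 2a undefined. 2a->0: no, baa/acba meet in 0. 2a->1: no, aac/acba meet in 1. 2a->2: no, cb/acba meet in 2. 2a->3: ok.
bbb: 2b undefined. 2b->0: no, baa/bbba meet in 0. 2b->1: no, baa/bbba meet in 0. 2b->2: ok.
bbc: 2c undefined. 2c->0: ok.
bca: 3a undefined. 3a->0: ok.
ccb: 3b undefined. 3b->0: no, aac/ccbac meet in 1. 3b->1: no, aac/ccbac meet in 1. 3b->2: ok.
ccc: 3c undefined. 3c->0: no, baa/ccbac meet in 0. 3c->1: no, aac/ccbac meet in 1. 3c->2: no, cb/ccbac meet in 2. 3c->3: ok.
All examples now run through 4 states with every (state, symbol) defined. Accept strings end in {0,1,2}, Reject strings end in {3}; accept={0,1,2}.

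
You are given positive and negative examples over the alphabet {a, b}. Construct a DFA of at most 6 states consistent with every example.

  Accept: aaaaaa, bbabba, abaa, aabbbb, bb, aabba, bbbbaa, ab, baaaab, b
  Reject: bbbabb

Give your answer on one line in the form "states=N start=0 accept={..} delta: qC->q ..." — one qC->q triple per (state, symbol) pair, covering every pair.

states=4 start=0 accept={0,1,2} delta: 0a->0 0b->1 1a->0 1b->2 2a->0 2b->3 3a->1 3b->0

State merging on the prefix tree: take the shortest (then alphabetical) example prefix whose next move is undefined and point that move at state 0, else 1, else 2, ...; a target is out if some Accept/Reject pair would then sit in one state with the same input left (inseparable). If every existing state is out, open a new one.
a: 0a undefined. 0a->0: ok.
b: 0b undefined. 0b->0: no, aaaaaa/bbbabb meet in 0. Open state 1: 0b->1.
ba: 1a undefined. 1a->0: ok.
bb: 1b undefined. 1b->0: no, aaaaaa/bbbabb meet in 0. 1b->1: no, aabbbb/bbbabb meet in 1. Open state 2: 1b->2.
bba: 2a undefined. 2a->0: ok.
bbb: 2b undefined. 2b->0: no, bb/bbbabb meet in 2. 2b->1: no, aabbbb/bbbabb meet in 2. 2b->2: no, aabbbb/bbbabb meet in 2. Open state 3: 2b->3.
bbba: 3a undefined. 3a->0: no, bb/bbbabb meet in 2. 3a->1: ok.
bbbb: 3b undefined. 3b->0: ok.
All examples now run through 4 states with every (state, symbol) defined. Accept strings end in {0,1,2}, Reject strings end in {3}; accept={0,1,2}.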